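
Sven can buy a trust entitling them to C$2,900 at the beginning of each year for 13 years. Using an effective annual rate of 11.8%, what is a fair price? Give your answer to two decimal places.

C$21,031.40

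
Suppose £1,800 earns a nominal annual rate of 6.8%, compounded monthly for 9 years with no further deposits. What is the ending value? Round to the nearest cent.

£3,313.68

Periodic rate i = 0.068/12 = 0.00566667; n = 9 × 12 = 108 periods.
FV = PV·(1+i)^n = 1,800 × 1.840933 = 3,313.6794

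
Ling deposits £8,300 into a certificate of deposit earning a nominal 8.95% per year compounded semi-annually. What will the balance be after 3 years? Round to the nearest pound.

With 2 periods per year: i = 0.04475, n = 6.
8,300 × (1+0.04475)^6 = 8,300 × 1.300392 = 10,793.2533

£10,793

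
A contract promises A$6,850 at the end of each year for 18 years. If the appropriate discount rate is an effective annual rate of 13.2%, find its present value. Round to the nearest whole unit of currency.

A$46,324

Annuity factor a(18|0.132) = 6.762571; PV = 6850 × 6.762571 = 46,323.6090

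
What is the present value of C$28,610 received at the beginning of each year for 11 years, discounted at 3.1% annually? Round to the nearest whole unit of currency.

PV = 28610 × [1 − (1+0.031)^(−11)] / 0.031 × (1+i) = 28610 × 9.486835 = 271,418.3367
(annuity-due: payments at period start, so ×(1+i).)

C$271,418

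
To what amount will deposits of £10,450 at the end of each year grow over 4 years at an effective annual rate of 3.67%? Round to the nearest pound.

Accumulation factor s(4|0.0367) = 4.225637; FV = 10450 × 4.225637 = 44,157.9066

£44,158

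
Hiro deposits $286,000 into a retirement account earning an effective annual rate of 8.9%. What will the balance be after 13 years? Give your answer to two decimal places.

$866,420.00

286,000 × (1+0.089)^13 = 286,000 × 3.029441 = 866,420.0024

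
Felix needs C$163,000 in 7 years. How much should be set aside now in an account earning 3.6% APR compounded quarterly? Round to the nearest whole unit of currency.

C$126,834

With 4 periods per year: i = 0.009, n = 28.
PV = 163,000 / (1 + 0.009)^28 = 163,000 / 1.285147 = 126,833.7841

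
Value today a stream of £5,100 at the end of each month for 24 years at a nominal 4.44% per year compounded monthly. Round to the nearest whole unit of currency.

£902,563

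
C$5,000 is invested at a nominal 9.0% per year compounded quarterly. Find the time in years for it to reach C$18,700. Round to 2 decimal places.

14.82 years

Periodic rate i = 0.09/4 = 0.0225.
n = ln(18700/5000) / ln(1+0.0225) = ln(3.74000) / 0.022251 = 59.2831 quarters
= 59.2831/4 years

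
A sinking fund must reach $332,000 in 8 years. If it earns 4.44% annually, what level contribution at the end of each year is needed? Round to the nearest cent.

PMT = 332000 / ( [(1+0.0444)^8 − 1] / 0.0444 ) = 332000 / 9.359946 = 35,470.2914

$35,470.29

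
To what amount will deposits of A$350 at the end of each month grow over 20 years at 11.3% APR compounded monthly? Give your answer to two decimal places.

Periodic rate i = 0.113/12 = 0.00941667; n = 20 × 12 = 240 periods.
FV = 350 × [(1+0.00941667)^240 − 1] / 0.00941667 = 350 × 900.773808 = 315,270.8327

A$315,270.83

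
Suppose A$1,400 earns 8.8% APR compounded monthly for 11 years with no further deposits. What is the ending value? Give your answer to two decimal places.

A$3,672.75

With 12 periods per year: i = 0.00733333, n = 132.
1,400 × (1+0.00733333)^132 = 1,400 × 2.623391 = 3,672.7480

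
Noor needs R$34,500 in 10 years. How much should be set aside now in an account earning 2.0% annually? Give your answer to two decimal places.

Discount factor = (1+0.02)^(−10) = 0.820348; PV = 34,500 × 0.820348 = 28,302.0163

R$28,302.02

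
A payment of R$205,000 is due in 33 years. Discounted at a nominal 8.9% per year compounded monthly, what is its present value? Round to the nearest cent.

Periodic rate i = 0.089/12 = 0.00741667; n = 33 × 12 = 396 periods.
Discount factor = (1+0.00741667)^(−396) = 0.053602; PV = 205,000 × 0.053602 = 10,988.4838

R$10,988.48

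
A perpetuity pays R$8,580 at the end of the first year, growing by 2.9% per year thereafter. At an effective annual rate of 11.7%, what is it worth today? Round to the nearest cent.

PV = D₁/(r − g) = 8580/(0.117 − 0.029) = 97,500.0000

R$97,500.00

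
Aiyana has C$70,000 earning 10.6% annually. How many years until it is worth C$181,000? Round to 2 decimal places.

n = ln(181000/70000) / ln(1+0.106) = ln(2.58571) / 0.100750 = 9.4293 years

9.43 years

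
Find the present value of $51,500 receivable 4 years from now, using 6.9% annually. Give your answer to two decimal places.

$39,436.32

PV = FV·(1+i)^(−n) = 51,500 × 0.765754 = 39,436.3224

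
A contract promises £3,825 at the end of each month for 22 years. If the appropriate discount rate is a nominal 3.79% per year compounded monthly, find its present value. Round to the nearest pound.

£684,302

i = 0.0379/12 = 0.00315833 per month; n = 22·12 = 264.
PV = PMT · [1 − (1+i)^(−n)] / i = 3825 · 178.902399 = 684,301.6766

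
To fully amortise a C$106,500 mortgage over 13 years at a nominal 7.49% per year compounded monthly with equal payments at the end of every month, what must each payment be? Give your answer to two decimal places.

C$1,070.13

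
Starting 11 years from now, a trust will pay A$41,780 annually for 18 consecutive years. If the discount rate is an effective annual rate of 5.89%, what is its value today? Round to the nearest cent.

PV at t=10 (ordinary 18-year annuity): 41780 × a(18|0.0589) = 41780 × 10.917608 = 456,137.6451
Discount back 10 years: 456,137.6451 × (1+0.0589)^(−10) = 456,137.6451 × 0.564223 = 257,363.1912

A$257,363.19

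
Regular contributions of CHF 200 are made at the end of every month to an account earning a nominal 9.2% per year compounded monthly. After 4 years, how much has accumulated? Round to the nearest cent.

CHF 11,551.71

i = 0.092/12 = 0.00766667 per month; n = 4·12 = 48.
FV = 200 × [(1+0.00766667)^48 − 1] / 0.00766667 = 200 × 57.758560 = 11,551.7121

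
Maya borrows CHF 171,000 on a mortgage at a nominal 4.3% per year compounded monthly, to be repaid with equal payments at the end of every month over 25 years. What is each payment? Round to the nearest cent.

CHF 931.17

With 12 periods per year: i = 0.00358333, n = 300.
PMT = 171000 / ( [1 − (1+0.00358333)^(−300)] / 0.00358333 ) = 171000 / 183.640696 = 931.1662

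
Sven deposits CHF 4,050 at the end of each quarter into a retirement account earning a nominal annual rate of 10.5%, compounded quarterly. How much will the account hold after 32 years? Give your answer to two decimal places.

CHF 4,099,067.91

With 4 periods per year: i = 0.02625, n = 128.
FV = 4050 × [(1+0.02625)^128 − 1] / 0.02625 = 4050 × 1012.115534 = 4,099,067.9128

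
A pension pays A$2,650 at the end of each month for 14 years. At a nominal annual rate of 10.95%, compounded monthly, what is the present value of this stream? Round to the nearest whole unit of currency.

A$227,278

i = 0.1095/12 = 0.009125 per month; n = 14·12 = 168.
PV = PMT · [1 − (1+i)^(−n)] / i = 2650 · 85.765137 = 227,277.6142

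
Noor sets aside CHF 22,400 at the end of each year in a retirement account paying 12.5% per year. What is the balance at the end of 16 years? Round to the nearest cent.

Accumulation factor s(16|0.125) = 44.666001; FV = 22400 × 44.666001 = 1,000,518.4308

CHF 1,000,518.43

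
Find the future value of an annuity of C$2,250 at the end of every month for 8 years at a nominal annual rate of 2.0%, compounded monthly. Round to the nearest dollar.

Periodic rate i = 0.02/12 = 0.00166667; n = 8 × 12 = 96 periods.
Accumulation factor s(96|0.00166667) = 104.012752; FV = 2250 × 104.012752 = 234,028.6923

C$234,029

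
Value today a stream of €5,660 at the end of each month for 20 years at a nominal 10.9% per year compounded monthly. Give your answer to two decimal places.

With 12 periods per year: i = 0.00908333, n = 240.
PV = 5660 × [1 − (1+0.00908333)^(−240)] / 0.00908333 = 5660 × 97.523725 = 551,984.2844

€551,984.28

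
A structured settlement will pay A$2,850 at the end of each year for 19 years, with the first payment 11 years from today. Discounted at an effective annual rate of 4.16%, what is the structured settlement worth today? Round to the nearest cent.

PV at t=10 (ordinary 19-year annuity): 2850 × a(19|0.0416) = 2850 × 12.957225 = 36,928.0919
Discount back 10 years: 36,928.0919 × (1+0.0416)^(−10) = 36,928.0919 × 0.665258 = 24,566.7189

A$24,566.72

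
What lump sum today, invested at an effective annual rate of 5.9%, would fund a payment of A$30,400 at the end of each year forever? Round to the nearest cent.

A$515,254.24

PV = PMT / i = 30400 / 0.059 = 515,254.2373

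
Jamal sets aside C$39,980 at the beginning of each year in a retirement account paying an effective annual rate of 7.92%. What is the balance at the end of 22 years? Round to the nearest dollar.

C$2,369,038

FV = PMT · [(1+i)^n − 1] / i × (1+i) = 39980 · 59.255583 = 2,369,038.2063
(annuity-due: payments at period start, so ×(1+i).)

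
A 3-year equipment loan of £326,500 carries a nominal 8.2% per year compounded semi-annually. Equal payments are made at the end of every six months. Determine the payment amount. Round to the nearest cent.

£62,486.67

With 2 periods per year: i = 0.041, n = 6.
PMT = 326500 / ( [1 − (1+0.041)^(−6)] / 0.041 ) = 326500 / 5.225114 = 62,486.6744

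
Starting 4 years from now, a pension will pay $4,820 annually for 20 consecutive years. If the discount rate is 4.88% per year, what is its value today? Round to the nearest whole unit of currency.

Value one period before first payment (t=3): 4820 × [1 − (1+0.0488)^(−20)] / 0.0488 = 4820 × 12.589993 = 60,683.7657
PV₀ = 60,683.7657 / (1+0.0488)^3 = 60,683.7657 / 1.153661 = 52,601.0589

$52,601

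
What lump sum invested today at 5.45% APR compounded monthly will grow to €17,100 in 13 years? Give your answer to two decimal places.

€8,433.25

i = 0.0545/12 = 0.00454167 per month; n = 13·12 = 156.
PV = 17,100 / (1 + 0.00454167)^156 = 17,100 / 2.027687 = 8,433.2523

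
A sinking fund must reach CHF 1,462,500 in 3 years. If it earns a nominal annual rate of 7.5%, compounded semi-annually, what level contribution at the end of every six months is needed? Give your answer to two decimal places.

i = 0.075/2 = 0.0375 per half-year; n = 3·2 = 6.
PMT = 1.4625e+06 / ( [(1+0.0375)^6 − 1] / 0.0375 ) = 1.4625e+06 / 6.591428 = 221,879.0845

CHF 221,879.08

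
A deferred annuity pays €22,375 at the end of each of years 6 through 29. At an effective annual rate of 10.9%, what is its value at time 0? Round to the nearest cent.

€112,154.13

PV at t=5 (ordinary 24-year annuity): 22375 × a(24|0.109) = 22375 × 8.408334 = 188,136.4677
PV₀ = 188,136.4677 / (1+0.109)^5 = 188,136.4677 / 1.677481 = 112,154.1259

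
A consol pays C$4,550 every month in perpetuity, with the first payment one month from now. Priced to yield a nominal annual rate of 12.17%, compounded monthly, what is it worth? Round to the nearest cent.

C$448,644.21

Periodic rate i = 0.1217/12 = 0.0101417.
PV = C/r = 4550/0.0101417 = 448,644.2071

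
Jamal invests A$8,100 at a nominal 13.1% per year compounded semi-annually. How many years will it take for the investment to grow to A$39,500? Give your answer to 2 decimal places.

12.49 years

Periodic rate i = 0.131/2 = 0.0655.
(1+i)^n = 39500/8100 = 4.87654, so n = ln 4.87654 / ln 1.0655 = 24.9737 half-years
= 24.9737/2 years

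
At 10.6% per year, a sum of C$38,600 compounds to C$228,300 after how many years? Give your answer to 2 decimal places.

17.64 years

n = ln(228300/38600) / ln(1+0.106) = ln(5.91451) / 0.100750 = 17.6418 years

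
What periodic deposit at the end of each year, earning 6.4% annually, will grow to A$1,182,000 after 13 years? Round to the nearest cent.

FV-annuity factor = 19.374448; PMT = 1.182e+06 / 19.374448 = 61,008.1911

A$61,008.19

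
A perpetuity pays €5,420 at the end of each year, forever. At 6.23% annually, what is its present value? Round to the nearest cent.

PV = C/r = 5420/0.0623 = 86,998.3949

€86,998.39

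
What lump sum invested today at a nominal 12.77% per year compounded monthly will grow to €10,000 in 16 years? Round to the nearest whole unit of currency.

Periodic rate i = 0.1277/12 = 0.0106417; n = 16 × 12 = 192 periods.
PV = FV·(1+i)^(−n) = 10,000 × 0.131020 = 1,310.2004

€1,310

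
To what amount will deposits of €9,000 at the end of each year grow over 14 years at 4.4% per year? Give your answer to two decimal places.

FV = 9000 × [(1+0.044)^14 − 1] / 0.044 = 9000 × 18.801998 = 169,217.9821

€169,217.98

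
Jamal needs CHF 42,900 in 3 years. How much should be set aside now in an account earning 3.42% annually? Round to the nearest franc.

CHF 38,783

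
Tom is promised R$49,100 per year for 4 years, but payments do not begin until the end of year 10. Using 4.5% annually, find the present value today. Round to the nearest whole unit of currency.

Value one period before first payment (t=9): 49100 × [1 − (1+0.045)^(−4)] / 0.045 = 49100 × 3.587526 = 176,147.5118
Discount back 9 years: 176,147.5118 × (1+0.045)^(−9) = 176,147.5118 × 0.672904 = 118,530.4406

R$118,530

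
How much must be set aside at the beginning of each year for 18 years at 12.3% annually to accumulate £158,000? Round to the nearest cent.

FV-annuity factor × (1+i) = 64.543241; PMT = 158000 / 64.543241 = 2,447.9713

£2,447.97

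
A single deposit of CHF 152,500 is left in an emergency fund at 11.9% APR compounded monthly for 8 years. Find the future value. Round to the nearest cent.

Periodic rate i = 0.119/12 = 0.00991667; n = 8 × 12 = 96 periods.
FV = PV·(1+i)^n = 152,500 × 2.578765 = 393,261.6786

CHF 393,261.68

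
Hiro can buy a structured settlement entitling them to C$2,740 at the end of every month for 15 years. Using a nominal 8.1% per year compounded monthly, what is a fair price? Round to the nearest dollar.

Periodic rate i = 0.081/12 = 0.00675; n = 15 × 12 = 180 periods.
PV = PMT · [1 − (1+i)^(−n)] / i = 2740 · 104.011298 = 284,990.9564

C$284,991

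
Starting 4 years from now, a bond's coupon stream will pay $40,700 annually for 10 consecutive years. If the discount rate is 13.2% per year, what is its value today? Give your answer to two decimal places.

$151,039.75

Value one period before first payment (t=3): 40700 × [1 − (1+0.132)^(−10)] / 0.132 = 40700 × 5.383146 = 219,094.0221
PV₀ = 219,094.0221 / (1+0.132)^3 = 219,094.0221 / 1.450572 = 151,039.7464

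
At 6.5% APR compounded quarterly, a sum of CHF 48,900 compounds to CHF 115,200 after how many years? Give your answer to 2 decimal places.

13.29 years

Periodic rate i = 0.065/4 = 0.01625.
n = ln(115200/48900) / ln(1+0.01625) = ln(2.35583) / 0.016119 = 53.1591 quarters
= 53.1591/4 years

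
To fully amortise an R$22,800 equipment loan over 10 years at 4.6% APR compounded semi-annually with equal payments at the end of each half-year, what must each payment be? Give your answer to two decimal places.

With 2 periods per year: i = 0.023, n = 20.
Annuity-PV factor = 15.887766; PMT = 22800 / 15.887766 = 1,435.0665

R$1,435.07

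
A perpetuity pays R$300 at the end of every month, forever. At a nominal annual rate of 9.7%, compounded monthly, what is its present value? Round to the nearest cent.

R$37,113.40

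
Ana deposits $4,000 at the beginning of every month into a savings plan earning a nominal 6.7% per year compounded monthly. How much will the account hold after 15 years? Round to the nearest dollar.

$1,242,203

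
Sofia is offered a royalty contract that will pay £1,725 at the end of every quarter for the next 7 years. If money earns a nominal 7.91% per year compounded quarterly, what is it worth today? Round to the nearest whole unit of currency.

£36,817

With 4 periods per year: i = 0.019775, n = 28.
Annuity factor a(28|0.019775) = 21.343437; PV = 1725 × 21.343437 = 36,817.4289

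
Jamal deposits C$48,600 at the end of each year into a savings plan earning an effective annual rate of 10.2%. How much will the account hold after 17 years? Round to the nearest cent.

Accumulation factor s(17|0.102) = 41.303849; FV = 48600 × 41.303849 = 2,007,367.0528

C$2,007,367.05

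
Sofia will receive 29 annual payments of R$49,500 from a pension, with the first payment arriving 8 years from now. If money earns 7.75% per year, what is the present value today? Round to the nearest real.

R$335,297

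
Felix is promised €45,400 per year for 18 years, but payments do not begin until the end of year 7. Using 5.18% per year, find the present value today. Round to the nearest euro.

PV at t=6 (ordinary 18-year annuity): 45400 × a(18|0.0518) = 45400 × 11.526924 = 523,322.3631
PV₀ = 523,322.3631 / (1+0.0518)^6 = 523,322.3631 / 1.353939 = 386,518.5084

€386,519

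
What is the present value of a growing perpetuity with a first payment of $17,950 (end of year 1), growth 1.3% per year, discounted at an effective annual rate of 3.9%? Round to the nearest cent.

PV = D₁/(r − g) = 17950/(0.039 − 0.013) = 690,384.6154

$690,384.62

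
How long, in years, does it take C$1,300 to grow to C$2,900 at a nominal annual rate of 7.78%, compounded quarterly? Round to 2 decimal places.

10.41 years

Periodic rate i = 0.0778/4 = 0.01945.
(1+i)^n = 2900/1300 = 2.23077, so n = ln 2.23077 / ln 1.01945 = 41.6516 quarters
= 41.6516/4 years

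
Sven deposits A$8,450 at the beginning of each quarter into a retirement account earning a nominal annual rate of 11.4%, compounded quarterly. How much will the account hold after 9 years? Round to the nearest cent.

With 4 periods per year: i = 0.0285, n = 36.
Accumulation factor s(36|0.0285) × (1+i) = 63.158528; FV = 8450 × 63.158528 = 533,689.5595
(annuity-due: payments at period start, so ×(1+i).)

A$533,689.56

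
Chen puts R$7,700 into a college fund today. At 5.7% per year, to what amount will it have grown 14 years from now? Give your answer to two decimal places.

FV = 7,700 × (1 + 0.057)^14 = 16,731.7184

R$16,731.72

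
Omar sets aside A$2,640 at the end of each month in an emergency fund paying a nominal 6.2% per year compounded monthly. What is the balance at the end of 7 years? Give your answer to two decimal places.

i = 0.062/12 = 0.00516667 per month; n = 7·12 = 84.
FV = PMT · [(1+i)^n − 1] / i = 2640 · 104.844259 = 276,788.8441

A$276,788.84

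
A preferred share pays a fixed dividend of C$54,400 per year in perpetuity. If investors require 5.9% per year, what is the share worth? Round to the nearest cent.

PV = C/r = 54400/0.059 = 922,033.8983

C$922,033.90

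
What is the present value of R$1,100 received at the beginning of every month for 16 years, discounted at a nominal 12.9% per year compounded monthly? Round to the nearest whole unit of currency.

Periodic rate i = 0.129/12 = 0.01075; n = 16 × 12 = 192 periods.
PV = PMT · [1 − (1+i)^(−n)] / i × (1+i) = 1100 · 81.955256 = 90,150.7819
(annuity-due: payments at period start, so ×(1+i).)

R$90,151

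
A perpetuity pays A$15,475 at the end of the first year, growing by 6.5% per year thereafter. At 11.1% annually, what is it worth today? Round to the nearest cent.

A$336,413.04

PV = PMT / (i − g) = 15475 / (0.111 − 0.065) = 15475 / 0.046000 = 336,413.0435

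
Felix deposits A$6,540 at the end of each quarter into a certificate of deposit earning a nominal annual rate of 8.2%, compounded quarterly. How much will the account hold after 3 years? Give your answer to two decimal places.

With 4 periods per year: i = 0.0205, n = 12.
FV = PMT · [(1+i)^n − 1] / i = 6540 · 13.449863 = 87,962.1025

A$87,962.10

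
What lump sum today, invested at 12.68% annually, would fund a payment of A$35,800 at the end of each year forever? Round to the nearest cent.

A$282,334.38

PV = PMT / i = 35800 / 0.1268 = 282,334.3849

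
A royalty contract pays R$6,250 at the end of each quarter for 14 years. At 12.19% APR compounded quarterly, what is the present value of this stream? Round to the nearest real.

R$166,906

i = 0.1219/4 = 0.030475 per quarter; n = 14·4 = 56.
Annuity factor a(56|0.030475) = 26.704945; PV = 6250 × 26.704945 = 166,905.9058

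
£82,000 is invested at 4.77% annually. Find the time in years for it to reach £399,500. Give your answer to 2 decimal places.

n = ln(399500/82000) / ln(1+0.0477) = ln(4.87195) / 0.046597 = 33.9825 years

33.98 years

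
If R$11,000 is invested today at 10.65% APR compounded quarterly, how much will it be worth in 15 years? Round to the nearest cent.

R$53,223.43

i = 0.1065/4 = 0.026625 per quarter; n = 15·4 = 60.
11,000 × (1+0.026625)^60 = 11,000 × 4.838493 = 53,223.4270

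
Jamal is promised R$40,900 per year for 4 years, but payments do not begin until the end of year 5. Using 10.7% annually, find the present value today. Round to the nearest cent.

R$85,040.25

PV at t=4 (ordinary 4-year annuity): 40900 × a(4|0.107) = 40900 × 3.122423 = 127,707.0892
PV₀ = 127,707.0892 / (1+0.107)^4 = 127,707.0892 / 1.501725 = 85,040.2489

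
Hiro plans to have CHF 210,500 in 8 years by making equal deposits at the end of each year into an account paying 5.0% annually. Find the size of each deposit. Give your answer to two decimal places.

FV-annuity factor = 9.549109; PMT = 210500 / 9.549109 = 22,043.9418

CHF 22,043.94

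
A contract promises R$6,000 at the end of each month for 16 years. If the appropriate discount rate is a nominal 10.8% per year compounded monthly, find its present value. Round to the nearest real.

i = 0.108/12 = 0.009 per month; n = 16·12 = 192.
Annuity factor a(192|0.009) = 91.220251; PV = 6000 × 91.220251 = 547,321.5033

R$547,322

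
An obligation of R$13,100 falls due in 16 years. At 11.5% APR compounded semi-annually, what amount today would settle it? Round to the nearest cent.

R$2,189.27

Periodic rate i = 0.115/2 = 0.0575; n = 16 × 2 = 32 periods.
PV = 13,100 / (1 + 0.0575)^32 = 13,100 / 5.983731 = 2,189.2697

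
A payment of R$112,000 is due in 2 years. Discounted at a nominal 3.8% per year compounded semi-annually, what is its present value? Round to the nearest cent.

With 2 periods per year: i = 0.019, n = 4.
Discount factor = (1+0.019)^(−4) = 0.927477; PV = 112,000 × 0.927477 = 103,877.4516

R$103,877.45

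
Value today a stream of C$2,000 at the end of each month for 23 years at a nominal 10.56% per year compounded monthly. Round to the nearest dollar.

C$207,026

With 12 periods per year: i = 0.0088, n = 276.
PV = 2000 × [1 − (1+0.0088)^(−276)] / 0.0088 = 2000 × 103.513182 = 207,026.3643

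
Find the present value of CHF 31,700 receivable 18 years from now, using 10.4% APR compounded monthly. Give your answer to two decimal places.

CHF 4,915.44

With 12 periods per year: i = 0.00866667, n = 216.
PV = FV·(1+i)^(−n) = 31,700 × 0.155061 = 4,915.4441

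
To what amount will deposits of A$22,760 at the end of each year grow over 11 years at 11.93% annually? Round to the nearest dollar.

Accumulation factor s(11|0.1193) = 20.575939; FV = 22760 × 20.575939 = 468,308.3781

A$468,308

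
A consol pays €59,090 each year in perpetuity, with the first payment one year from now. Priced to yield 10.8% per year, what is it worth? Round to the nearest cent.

€547,129.63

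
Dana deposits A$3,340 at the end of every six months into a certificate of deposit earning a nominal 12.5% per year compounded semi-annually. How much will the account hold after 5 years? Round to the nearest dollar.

A$44,544

With 2 periods per year: i = 0.0625, n = 10.
Accumulation factor s(10|0.0625) = 13.336572; FV = 3340 × 13.336572 = 44,544.1516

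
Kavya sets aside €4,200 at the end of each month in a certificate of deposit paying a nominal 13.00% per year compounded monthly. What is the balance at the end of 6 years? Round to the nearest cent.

i = 0.13/12 = 0.0108333 per month; n = 6·12 = 72.
FV = 4200 × [(1+0.0108333)^72 − 1] / 0.0108333 = 4200 × 108.216068 = 454,507.4868

€454,507.49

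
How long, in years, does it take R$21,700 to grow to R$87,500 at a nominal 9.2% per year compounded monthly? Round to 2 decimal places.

15.21 years

Periodic rate i = 0.092/12 = 0.00766667.
(1+i)^n = 87500/21700 = 4.03226, so n = ln 4.03226 / ln 1.00767 = 182.5650 months
= 182.5650/12 years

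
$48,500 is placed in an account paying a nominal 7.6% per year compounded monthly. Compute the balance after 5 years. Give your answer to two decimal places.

$70,835.87

With 12 periods per year: i = 0.00633333, n = 60.
48,500 × (1+0.00633333)^60 = 48,500 × 1.460533 = 70,835.8707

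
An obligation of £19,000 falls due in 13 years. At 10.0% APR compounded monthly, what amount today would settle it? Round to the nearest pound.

Periodic rate i = 0.1/12 = 0.00833333; n = 13 × 12 = 156 periods.
Discount factor = (1+0.00833333)^(−156) = 0.274004; PV = 19,000 × 0.274004 = 5,206.0725

£5,206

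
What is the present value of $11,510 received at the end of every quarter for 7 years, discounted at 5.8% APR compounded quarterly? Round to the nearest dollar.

$263,336

i = 0.058/4 = 0.0145 per quarter; n = 7·4 = 28.
Annuity factor a(28|0.0145) = 22.878929; PV = 11510 × 22.878929 = 263,336.4720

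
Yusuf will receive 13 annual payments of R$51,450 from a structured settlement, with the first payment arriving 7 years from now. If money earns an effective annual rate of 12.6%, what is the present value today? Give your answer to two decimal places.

R$157,514.08

PV at t=6 (ordinary 13-year annuity): 51450 × a(13|0.126) = 51450 × 6.239709 = 321,033.0291
Discount back 6 years: 321,033.0291 × (1+0.126)^(−6) = 321,033.0291 × 0.490648 = 157,514.0773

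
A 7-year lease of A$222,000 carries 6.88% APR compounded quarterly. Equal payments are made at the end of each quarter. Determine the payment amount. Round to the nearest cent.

i = 0.0688/4 = 0.0172 per quarter; n = 7·4 = 28.
PMT = 222000 / ( [1 − (1+0.0172)^(−28)] / 0.0172 ) = 222000 / 22.073889 = 10,057.1312

A$10,057.13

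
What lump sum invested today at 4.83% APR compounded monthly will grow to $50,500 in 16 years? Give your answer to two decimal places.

$23,352.98

Periodic rate i = 0.0483/12 = 0.004025; n = 16 × 12 = 192 periods.
PV = 50,500 / (1 + 0.004025)^192 = 50,500 / 2.162465 = 23,352.9762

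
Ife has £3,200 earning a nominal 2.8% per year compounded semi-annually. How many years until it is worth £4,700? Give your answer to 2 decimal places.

13.82 years

Periodic rate i = 0.028/2 = 0.014.
n = ln(4700/3200) / ln(1+0.014) = ln(1.46875) / 0.013903 = 27.6497 half-years
= 27.6497/2 years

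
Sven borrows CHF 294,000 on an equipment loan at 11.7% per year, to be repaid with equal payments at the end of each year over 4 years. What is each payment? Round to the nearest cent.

CHF 96,184.02

Annuity-PV factor = 3.056641; PMT = 294000 / 3.056641 = 96,184.0245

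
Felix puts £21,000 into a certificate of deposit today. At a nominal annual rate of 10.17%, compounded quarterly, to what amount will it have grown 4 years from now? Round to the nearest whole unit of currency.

i = 0.1017/4 = 0.025425 per quarter; n = 4·4 = 16.
FV = 21,000 × (1 + 0.025425)^16 = 31,382.0794

£31,382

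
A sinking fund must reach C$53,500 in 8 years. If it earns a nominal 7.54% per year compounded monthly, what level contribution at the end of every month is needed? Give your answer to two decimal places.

C$407.71

With 12 periods per year: i = 0.00628333, n = 96.
PMT = 53500 / ( [(1+0.00628333)^96 − 1] / 0.00628333 ) = 53500 / 131.222154 = 407.7055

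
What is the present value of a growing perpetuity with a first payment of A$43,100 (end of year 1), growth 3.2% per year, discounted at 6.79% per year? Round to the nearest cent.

A$1,200,557.10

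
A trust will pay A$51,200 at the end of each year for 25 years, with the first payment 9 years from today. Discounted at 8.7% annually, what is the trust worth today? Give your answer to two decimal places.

PV at t=8 (ordinary 25-year annuity): 51200 × a(25|0.087) = 51200 × 10.066207 = 515,389.8007
PV₀ = 515,389.8007 / (1+0.087)^8 = 515,389.8007 / 1.949110 = 264,423.1455

A$264,423.15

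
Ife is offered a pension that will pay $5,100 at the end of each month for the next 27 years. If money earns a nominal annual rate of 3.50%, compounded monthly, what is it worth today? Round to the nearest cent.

With 12 periods per year: i = 0.00291667, n = 324.
Annuity factor a(324|0.00291667) = 209.412155; PV = 5100 × 209.412155 = 1,068,001.9895

$1,068,001.99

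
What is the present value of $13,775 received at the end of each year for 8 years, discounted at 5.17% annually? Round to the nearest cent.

PV = PMT · [1 − (1+i)^(−n)] / i = 13775 · 6.419029 = 88,422.1222

$88,422.12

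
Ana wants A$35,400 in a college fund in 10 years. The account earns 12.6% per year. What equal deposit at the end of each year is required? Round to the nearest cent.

PMT = 35400 / ( [(1+0.126)^10 − 1] / 0.126 ) = 35400 / 18.065888 = 1,959.4941

A$1,959.49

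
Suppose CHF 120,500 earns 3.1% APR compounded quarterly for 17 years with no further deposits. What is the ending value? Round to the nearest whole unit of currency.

CHF 203,694

i = 0.031/4 = 0.00775 per quarter; n = 17·4 = 68.
FV = PV·(1+i)^n = 120,500 × 1.690405 = 203,693.8473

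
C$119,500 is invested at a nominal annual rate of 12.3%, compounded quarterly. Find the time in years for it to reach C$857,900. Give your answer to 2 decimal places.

Periodic rate i = 0.123/4 = 0.03075.
n = ln(857900/119500) / ln(1+0.03075) = ln(7.17908) / 0.030287 = 65.0837 quarters
= 65.0837/4 years

16.27 years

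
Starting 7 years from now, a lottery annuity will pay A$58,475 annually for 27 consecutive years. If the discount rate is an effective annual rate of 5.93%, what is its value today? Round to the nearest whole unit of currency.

A$550,584

Value one period before first payment (t=6): 58475 × [1 − (1+0.0593)^(−27)] / 0.0593 = 58475 × 13.303545 = 777,924.8109
PV₀ = 777,924.8109 / (1+0.0593)^6 = 777,924.8109 / 1.412908 = 550,584.2569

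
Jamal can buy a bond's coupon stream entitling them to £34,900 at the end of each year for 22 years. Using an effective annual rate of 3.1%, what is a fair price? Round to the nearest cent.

Annuity factor a(22|0.031) = 15.778426; PV = 34900 × 15.778426 = 550,667.0822

£550,667.08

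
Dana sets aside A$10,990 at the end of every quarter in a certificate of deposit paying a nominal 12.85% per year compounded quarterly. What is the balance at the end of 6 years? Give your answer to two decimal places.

A$388,583.00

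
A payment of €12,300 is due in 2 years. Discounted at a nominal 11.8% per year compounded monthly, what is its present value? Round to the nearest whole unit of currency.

i = 0.118/12 = 0.00983333 per month; n = 2·12 = 24.
Discount factor = (1+0.00983333)^(−24) = 0.790692; PV = 12,300 × 0.790692 = 9,725.5072

€9,726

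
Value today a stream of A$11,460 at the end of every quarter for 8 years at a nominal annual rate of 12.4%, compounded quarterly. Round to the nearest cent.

A$230,507.42

With 4 periods per year: i = 0.031, n = 32.
Annuity factor a(32|0.031) = 20.114085; PV = 11460 × 20.114085 = 230,507.4170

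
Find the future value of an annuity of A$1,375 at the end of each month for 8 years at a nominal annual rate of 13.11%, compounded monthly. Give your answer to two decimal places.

Periodic rate i = 0.1311/12 = 0.010925; n = 8 × 12 = 96 periods.
Accumulation factor s(96|0.010925) = 168.241296; FV = 1375 × 168.241296 = 231,331.7814

A$231,331.78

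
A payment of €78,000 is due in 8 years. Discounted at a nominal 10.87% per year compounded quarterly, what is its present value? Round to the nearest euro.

€33,073

Periodic rate i = 0.1087/4 = 0.027175; n = 8 × 4 = 32 periods.
PV = 78,000 / (1 + 0.027175)^32 = 78,000 / 2.358425 = 33,072.9169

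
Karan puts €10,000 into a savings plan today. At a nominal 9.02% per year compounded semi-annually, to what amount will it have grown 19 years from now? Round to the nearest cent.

Periodic rate i = 0.0902/2 = 0.0451; n = 19 × 2 = 38 periods.
FV = PV·(1+i)^n = 10,000 × 5.345622 = 53,456.2161

€53,456.22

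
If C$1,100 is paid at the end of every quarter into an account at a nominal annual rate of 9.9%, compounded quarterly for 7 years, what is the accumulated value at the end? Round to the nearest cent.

Periodic rate i = 0.099/4 = 0.02475; n = 7 × 4 = 28 periods.
FV = 1100 × [(1+0.02475)^28 − 1] / 0.02475 = 1100 × 39.713342 = 43,684.6764

C$43,684.68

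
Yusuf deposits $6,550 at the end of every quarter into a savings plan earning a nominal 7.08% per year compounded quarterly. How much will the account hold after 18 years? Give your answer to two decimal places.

With 4 periods per year: i = 0.0177, n = 72.
Accumulation factor s(72|0.0177) = 143.328136; FV = 6550 × 143.328136 = 938,799.2939

$938,799.29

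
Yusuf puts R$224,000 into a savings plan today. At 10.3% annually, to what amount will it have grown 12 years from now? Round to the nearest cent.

R$726,363.76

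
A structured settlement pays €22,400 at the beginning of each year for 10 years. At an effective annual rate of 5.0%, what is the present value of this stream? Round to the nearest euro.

€181,615

Annuity factor a(10|0.05) × (1+i) = 8.107822; PV = 22400 × 8.107822 = 181,615.2055
(annuity-due: payments at period start, so ×(1+i).)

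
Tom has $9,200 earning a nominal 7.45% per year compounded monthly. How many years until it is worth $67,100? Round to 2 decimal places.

Periodic rate i = 0.0745/12 = 0.00620833.
(1+i)^n = 67100/9200 = 7.29348, so n = ln 7.29348 / ln 1.00621 = 321.0430 months
= 321.0430/12 years

26.75 years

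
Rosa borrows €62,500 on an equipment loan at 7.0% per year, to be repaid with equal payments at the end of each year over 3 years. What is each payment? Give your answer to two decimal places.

PMT = 62500 / ( [1 − (1+0.07)^(−3)] / 0.07 ) = 62500 / 2.624316 = 23,815.7291

€23,815.73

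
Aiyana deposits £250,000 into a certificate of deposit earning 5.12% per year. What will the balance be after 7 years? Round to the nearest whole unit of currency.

250,000 × (1+0.0512)^7 = 250,000 × 1.418396 = 354,598.9736

£354,599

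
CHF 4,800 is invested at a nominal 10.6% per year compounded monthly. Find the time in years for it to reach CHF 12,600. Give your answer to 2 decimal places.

Periodic rate i = 0.106/12 = 0.00883333.
(1+i)^n = 12600/4800 = 2.62500, so n = ln 2.62500 / ln 1.00883 = 109.7363 months
= 109.7363/12 years

9.14 years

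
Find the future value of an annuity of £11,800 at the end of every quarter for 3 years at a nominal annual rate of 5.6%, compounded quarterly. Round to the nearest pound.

£153,028

Periodic rate i = 0.056/4 = 0.014; n = 3 × 4 = 12 periods.
FV = PMT · [(1+i)^n − 1] / i = 11800 · 12.968509 = 153,028.4087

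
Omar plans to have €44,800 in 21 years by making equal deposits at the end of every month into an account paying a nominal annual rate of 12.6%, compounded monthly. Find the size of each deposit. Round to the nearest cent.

i = 0.126/12 = 0.0105 per month; n = 21·12 = 252.
FV-annuity factor = 1228.990005; PMT = 44800 / 1228.990005 = 36.4527

€36.45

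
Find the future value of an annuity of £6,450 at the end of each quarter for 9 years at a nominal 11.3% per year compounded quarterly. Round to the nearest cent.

i = 0.113/4 = 0.02825 per quarter; n = 9·4 = 36.
FV = 6450 × [(1+0.02825)^36 − 1] / 0.02825 = 6450 × 61.103567 = 394,118.0091

£394,118.01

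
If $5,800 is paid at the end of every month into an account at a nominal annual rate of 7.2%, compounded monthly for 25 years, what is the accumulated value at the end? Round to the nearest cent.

With 12 periods per year: i = 0.006, n = 300.
FV = PMT · [(1+i)^n − 1] / i = 5800 · 836.199467 = 4,849,956.9080

$4,849,956.91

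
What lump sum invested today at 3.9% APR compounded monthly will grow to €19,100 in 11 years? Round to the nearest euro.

€12,446

Periodic rate i = 0.039/12 = 0.00325; n = 11 × 12 = 132 periods.
Discount factor = (1+0.00325)^(−132) = 0.651613; PV = 19,100 × 0.651613 = 12,445.8092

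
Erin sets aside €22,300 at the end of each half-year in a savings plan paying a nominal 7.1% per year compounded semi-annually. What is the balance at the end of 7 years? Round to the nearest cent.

€395,543.37

With 2 periods per year: i = 0.0355, n = 14.
FV = PMT · [(1+i)^n − 1] / i = 22300 · 17.737371 = 395,543.3656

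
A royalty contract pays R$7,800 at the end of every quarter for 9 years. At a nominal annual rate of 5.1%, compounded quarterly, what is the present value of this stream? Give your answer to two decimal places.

i = 0.051/4 = 0.01275 per quarter; n = 9·4 = 36.
Annuity factor a(36|0.01275) = 28.725380; PV = 7800 × 28.725380 = 224,057.9657

R$224,057.97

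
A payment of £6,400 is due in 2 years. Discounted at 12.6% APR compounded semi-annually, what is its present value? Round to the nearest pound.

i = 0.126/2 = 0.063 per half-year; n = 2·2 = 4.
PV = FV·(1+i)^(−n) = 6,400 × 0.783190 = 5,012.4138

£5,012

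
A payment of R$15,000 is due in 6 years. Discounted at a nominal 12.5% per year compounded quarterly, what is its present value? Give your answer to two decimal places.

R$7,167.31

With 4 periods per year: i = 0.03125, n = 24.
Discount factor = (1+0.03125)^(−24) = 0.477821; PV = 15,000 × 0.477821 = 7,167.3099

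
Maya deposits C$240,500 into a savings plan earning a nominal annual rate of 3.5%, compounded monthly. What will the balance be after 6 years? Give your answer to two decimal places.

C$296,608.90

Periodic rate i = 0.035/12 = 0.00291667; n = 6 × 12 = 72 periods.
240,500 × (1+0.00291667)^72 = 240,500 × 1.233301 = 296,608.8993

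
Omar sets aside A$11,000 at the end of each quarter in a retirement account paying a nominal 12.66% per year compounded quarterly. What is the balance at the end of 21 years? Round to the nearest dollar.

A$4,413,897

With 4 periods per year: i = 0.03165, n = 84.
FV = 11000 × [(1+0.03165)^84 − 1] / 0.03165 = 11000 × 401.263389 = 4,413,897.2736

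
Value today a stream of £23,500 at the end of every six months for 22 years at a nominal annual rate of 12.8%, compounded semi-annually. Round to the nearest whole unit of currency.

Periodic rate i = 0.128/2 = 0.064; n = 22 × 2 = 44 periods.
Annuity factor a(44|0.064) = 14.605497; PV = 23500 × 14.605497 = 343,229.1857

£343,229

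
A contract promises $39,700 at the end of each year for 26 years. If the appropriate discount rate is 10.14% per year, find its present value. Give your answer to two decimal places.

$359,736.78

PV = 39700 × [1 − (1+0.1014)^(−26)] / 0.1014 = 39700 × 9.061380 = 359,736.7777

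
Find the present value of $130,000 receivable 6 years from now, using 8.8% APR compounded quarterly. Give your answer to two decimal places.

$77,111.98

i = 0.088/4 = 0.022 per quarter; n = 6·4 = 24.
PV = FV·(1+i)^(−n) = 130,000 × 0.593169 = 77,111.9797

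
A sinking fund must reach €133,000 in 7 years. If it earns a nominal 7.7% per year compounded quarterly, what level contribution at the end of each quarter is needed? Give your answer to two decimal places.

€3,628.82

With 4 periods per year: i = 0.01925, n = 28.
FV-annuity factor = 36.651072; PMT = 133000 / 36.651072 = 3,628.8161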